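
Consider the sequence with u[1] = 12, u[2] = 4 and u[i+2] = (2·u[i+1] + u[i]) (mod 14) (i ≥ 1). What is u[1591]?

We have u[1] = 12, u[2] = 4, u[3] = 6, u[4] = 2, u[5] = 10, u[6] = 8, u[7] = 12, u[8] = 4.
Since (u[7], u[8]) = (u[1], u[2]) = (12, 4) (two consecutive terms determine the rest), the sequence is periodic with period 6.
(1591 - 1) mod 6 = 0, so u[1591] = u[1] = 12.

12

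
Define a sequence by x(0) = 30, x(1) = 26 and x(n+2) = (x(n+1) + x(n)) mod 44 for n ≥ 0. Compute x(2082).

34

Computing terms: x(0) = 30,  x(1) = 26,  x(2) = 12,  x(3) = 38,  x(4) = 6,  x(5) = 0,  x(6) = 6,  x(7) = 6,  x(8) = 12,  x(9) = 18,  x(10) = 30,  x(11) = 4,  x(12) = 34,  x(13) = 38,  x(14) = 28,  x(15) = 22,  x(16) = 6,  x(17) = 28,  x(18) = 34,  x(19) = 18,  x(20) = 8,  x(21) = 26,  x(22) = 34,  x(23) = 16,  x(24) = 6,  x(25) = 22,  x(26) = 28,  x(27) = 6,  x(28) = 34,  x(29) = 40,  x(30) = 30,  x(31) = 26.
The sequence repeats with period 30.
So x(2082) = x(0 + ((2082-0) mod 30)) = x(12) = 34.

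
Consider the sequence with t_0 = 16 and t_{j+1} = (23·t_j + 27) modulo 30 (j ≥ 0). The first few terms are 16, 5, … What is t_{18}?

22

Computing terms: t_0 = 16; t_1 = 5; t_2 = 22; t_3 = 23; t_4 = 16.
Since t_4 = t_0 = 16, the sequence is periodic with period 4.
(18 - 0) mod 4 = 2, so t_{18} = t_2 = 22.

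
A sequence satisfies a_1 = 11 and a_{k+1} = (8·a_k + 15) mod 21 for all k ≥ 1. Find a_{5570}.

1

Listing terms: a_1 = 11,  a_2 = 19,  a_3 = 20,  a_4 = 7,  a_5 = 8,  a_6 = 16,  a_7 = 17,  a_8 = 4,  a_9 = 5,  a_{10} = 13,  a_{11} = 14,  a_{12} = 1,  a_{13} = 2,  a_{14} = 10,  a_{15} = 11.
The sequence repeats with period 14.
So a_{5570} = a_{1 + ((5570-1) mod 14)} = a_{12} = 1.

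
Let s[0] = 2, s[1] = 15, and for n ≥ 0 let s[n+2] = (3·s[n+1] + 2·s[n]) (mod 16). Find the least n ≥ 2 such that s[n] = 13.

s[0] = 2; s[1] = 15; s[2] = 1; s[3] = 1; s[4] = 5; s[5] = 1; s[6] = 13; s[7] = 9; s[8] = 5; s[9] = 1.
Since (s[8], s[9]) = (s[4], s[5]) = (5, 1) (two consecutive terms determine the rest), the sequence is eventually periodic: after a pre-period of length 4 it cycles with period 4.
The value 13 first appears (with n ≥ 2) at s[6].

6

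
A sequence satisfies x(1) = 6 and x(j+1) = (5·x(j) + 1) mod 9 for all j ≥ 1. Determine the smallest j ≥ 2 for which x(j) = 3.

Listing terms: x(1) = 6, x(2) = 4, x(3) = 3, x(4) = 7, x(5) = 0, x(6) = 1, x(7) = 6.
The sequence repeats with period 6.
The value 3 first appears (with j ≥ 2) at x(3).

3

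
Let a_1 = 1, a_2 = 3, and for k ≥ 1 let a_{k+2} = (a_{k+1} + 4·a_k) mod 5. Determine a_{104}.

Computing terms: a_1 = 1; a_2 = 3; a_3 = 2; a_4 = 4; a_5 = 2; a_6 = 3; a_7 = 1; a_8 = 3.
The sequence repeats with period 6.
(104 - 1) mod 6 = 1, so a_{104} = a_2 = 3.

3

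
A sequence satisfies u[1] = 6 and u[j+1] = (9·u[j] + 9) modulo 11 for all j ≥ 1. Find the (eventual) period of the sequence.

Listing terms: u[1] = 6; u[2] = 8; u[3] = 4; u[4] = 1; u[5] = 7; u[6] = 6.
Since u[6] = u[1] = 6, the sequence is periodic with period 5.

5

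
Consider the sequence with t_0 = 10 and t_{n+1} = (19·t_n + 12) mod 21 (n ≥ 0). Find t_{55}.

We have t_0 = 10, t_1 = 13, t_2 = 7, t_3 = 19, t_4 = 16, t_5 = 1, t_6 = 10.
The sequence repeats with period 6.
So t_{55} = t_{0 + ((55-0) mod 6)} = t_1 = 13.

13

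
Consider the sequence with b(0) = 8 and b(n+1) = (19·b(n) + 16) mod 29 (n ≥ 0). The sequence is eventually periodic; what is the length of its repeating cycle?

28

b(0) = 8, b(1) = 23, b(2) = 18, b(3) = 10, b(4) = 3, b(5) = 15, b(6) = 11, b(7) = 22, b(8) = 28, b(9) = 26, b(10) = 17, b(11) = 20, b(12) = 19, b(13) = 0, b(14) = 16, b(15) = 1, b(16) = 6, b(17) = 14, b(18) = 21, b(19) = 9, b(20) = 13, b(21) = 2, b(22) = 25, b(23) = 27, b(24) = 7, b(25) = 4, b(26) = 5, b(27) = 24, b(28) = 8.
The sequence repeats with period 28.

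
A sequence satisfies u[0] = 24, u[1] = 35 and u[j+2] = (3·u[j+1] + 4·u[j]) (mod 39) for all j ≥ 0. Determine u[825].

2

Computing terms: u[0] = 24; u[1] = 35; u[2] = 6; u[3] = 2; u[4] = 30; u[5] = 20; u[6] = 24; u[7] = 35.
Since (u[6], u[7]) = (u[0], u[1]) = (24, 35) (two consecutive terms determine the rest), the sequence is periodic with period 6.
(825 - 0) mod 6 = 3, so u[825] = u[3] = 2.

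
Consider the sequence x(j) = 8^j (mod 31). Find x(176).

8

We have x(0) = 1; x(1) = 8; x(2) = 2; x(3) = 16; x(4) = 4; x(5) = 1.
The sequence repeats with period 5.
So x(176) = x(0 + ((176-0) mod 5)) = x(1) = 8.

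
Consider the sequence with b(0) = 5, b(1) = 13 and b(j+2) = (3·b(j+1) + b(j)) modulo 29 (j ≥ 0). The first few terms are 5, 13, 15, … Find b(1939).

b(0) = 5,  b(1) = 13,  b(2) = 15,  b(3) = 0,  b(4) = 15,  b(5) = 16,  b(6) = 5,  b(7) = 2,  b(8) = 11,  b(9) = 6,  b(10) = 0,  b(11) = 6,  b(12) = 18,  b(13) = 2,  b(14) = 24,  b(15) = 16,  b(16) = 14,  b(17) = 0,  b(18) = 14,  b(19) = 13,  b(20) = 24,  b(21) = 27,  b(22) = 18,  b(23) = 23,  b(24) = 0,  b(25) = 23,  b(26) = 11,  b(27) = 27,  b(28) = 5,  b(29) = 13.
The sequence repeats with period 28.
So b(1939) = b(0 + ((1939-0) mod 28)) = b(7) = 2.

2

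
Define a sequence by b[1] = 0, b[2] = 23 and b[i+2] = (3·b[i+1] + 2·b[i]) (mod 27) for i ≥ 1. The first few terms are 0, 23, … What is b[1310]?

We have b[1] = 0, b[2] = 23, b[3] = 15, b[4] = 10, b[5] = 6, b[6] = 11, b[7] = 18, b[8] = 22, b[9] = 21, b[10] = 26, b[11] = 12, b[12] = 7, b[13] = 18, b[14] = 14, b[15] = 24, b[16] = 19, b[17] = 24, b[18] = 2, b[19] = 0, b[20] = 4, b[21] = 12, b[22] = 17, b[23] = 21, b[24] = 16, b[25] = 9, b[26] = 5, b[27] = 6, b[28] = 1, b[29] = 15, b[30] = 20, b[31] = 9, b[32] = 13, b[33] = 3, b[34] = 8, b[35] = 3, b[36] = 25, b[37] = 0, b[38] = 23.
The sequence repeats with period 36.
So b[1310] = b[1 + ((1310-1) mod 36)] = b[14] = 14.

14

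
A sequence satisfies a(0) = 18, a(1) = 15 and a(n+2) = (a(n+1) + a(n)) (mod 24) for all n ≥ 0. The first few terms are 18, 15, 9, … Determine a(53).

a(0) = 18; a(1) = 15; a(2) = 9; a(3) = 0; a(4) = 9; a(5) = 9; a(6) = 18; a(7) = 3; a(8) = 21; a(9) = 0; a(10) = 21; a(11) = 21; a(12) = 18; a(13) = 15.
Since (a(12), a(13)) = (a(0), a(1)) = (18, 15) (two consecutive terms determine the rest), the sequence is periodic with period 12.
So a(53) = a(0 + ((53-0) mod 12)) = a(5) = 9.

9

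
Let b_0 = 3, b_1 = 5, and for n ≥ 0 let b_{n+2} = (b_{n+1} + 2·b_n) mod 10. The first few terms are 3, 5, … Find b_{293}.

5

Computing terms: b_0 = 3,  b_1 = 5,  b_2 = 1,  b_3 = 1,  b_4 = 3,  b_5 = 5.
The sequence repeats with period 4.
So b_{293} = b_{0 + ((293-0) mod 4)} = b_1 = 5.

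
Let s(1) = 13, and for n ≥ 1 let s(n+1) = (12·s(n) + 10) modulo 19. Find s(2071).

Listing terms: s(1) = 13,  s(2) = 14,  s(3) = 7,  s(4) = 18,  s(5) = 17,  s(6) = 5,  s(7) = 13.
Since s(7) = s(1) = 13, the sequence is periodic with period 6.
So s(2071) = s(1 + ((2071-1) mod 6)) = s(1) = 13.

13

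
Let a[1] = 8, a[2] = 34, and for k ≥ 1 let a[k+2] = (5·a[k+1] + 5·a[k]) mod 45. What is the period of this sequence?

9

We have a[1] = 8, a[2] = 34, a[3] = 30, a[4] = 5, a[5] = 40, a[6] = 0, a[7] = 20, a[8] = 10, a[9] = 15, a[10] = 35, a[11] = 25, a[12] = 30, a[13] = 5.
Since (a[12], a[13]) = (a[3], a[4]) = (30, 5) (two consecutive terms determine the rest), the sequence is eventually periodic: after a pre-period of length 2 it cycles with period 9.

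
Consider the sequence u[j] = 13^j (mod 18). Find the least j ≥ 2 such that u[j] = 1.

3

Computing terms: u[1] = 13; u[2] = 7; u[3] = 1; u[4] = 13.
The sequence repeats with period 3.
The value 1 first appears (with j ≥ 2) at u[3].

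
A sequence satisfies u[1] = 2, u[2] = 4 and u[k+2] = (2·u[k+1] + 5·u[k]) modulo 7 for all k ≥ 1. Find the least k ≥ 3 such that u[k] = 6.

We have u[1] = 2,  u[2] = 4,  u[3] = 4,  u[4] = 0,  u[5] = 6,  u[6] = 5,  u[7] = 5,  u[8] = 0,  u[9] = 4,  u[10] = 1,  u[11] = 1,  u[12] = 0,  u[13] = 5,  u[14] = 3,  u[15] = 3,  u[16] = 0,  u[17] = 1,  u[18] = 2,  u[19] = 2,  u[20] = 0,  u[21] = 3,  u[22] = 6,  u[23] = 6,  u[24] = 0,  u[25] = 2,  u[26] = 4.
Since (u[25], u[26]) = (u[1], u[2]) = (2, 4) (two consecutive terms determine the rest), the sequence is periodic with period 24.
The value 6 first appears (with k ≥ 3) at u[5].

5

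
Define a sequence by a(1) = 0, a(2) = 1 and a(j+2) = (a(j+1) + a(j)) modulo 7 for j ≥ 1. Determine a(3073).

0

a(1) = 0; a(2) = 1; a(3) = 1; a(4) = 2; a(5) = 3; a(6) = 5; a(7) = 1; a(8) = 6; a(9) = 0; a(10) = 6; a(11) = 6; a(12) = 5; a(13) = 4; a(14) = 2; a(15) = 6; a(16) = 1; a(17) = 0; a(18) = 1.
The sequence repeats with period 16.
(3073 - 1) mod 16 = 0, so a(3073) = a(1) = 0.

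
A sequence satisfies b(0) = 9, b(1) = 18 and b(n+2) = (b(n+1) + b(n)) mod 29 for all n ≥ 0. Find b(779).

We have b(0) = 9, b(1) = 18, b(2) = 27, b(3) = 16, b(4) = 14, b(5) = 1, b(6) = 15, b(7) = 16, b(8) = 2, b(9) = 18, b(10) = 20, b(11) = 9, b(12) = 0, b(13) = 9, b(14) = 9, b(15) = 18.
Since (b(14), b(15)) = (b(0), b(1)) = (9, 18) (two consecutive terms determine the rest), the sequence is periodic with period 14.
(779 - 0) mod 14 = 9, so b(779) = b(9) = 18.

18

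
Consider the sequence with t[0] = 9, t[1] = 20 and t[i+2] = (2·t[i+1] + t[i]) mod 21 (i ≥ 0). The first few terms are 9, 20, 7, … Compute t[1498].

19

Listing terms: t[0] = 9, t[1] = 20, t[2] = 7, t[3] = 13, t[4] = 12, t[5] = 16, t[6] = 2, t[7] = 20, t[8] = 0, t[9] = 20, t[10] = 19, t[11] = 16, t[12] = 9, t[13] = 13, t[14] = 14, t[15] = 20, t[16] = 12, t[17] = 2, t[18] = 16, t[19] = 13, t[20] = 0, t[21] = 13, t[22] = 5, t[23] = 2, t[24] = 9, t[25] = 20.
Since (t[24], t[25]) = (t[0], t[1]) = (9, 20) (two consecutive terms determine the rest), the sequence is periodic with period 24.
So t[1498] = t[0 + ((1498-0) mod 24)] = t[10] = 19.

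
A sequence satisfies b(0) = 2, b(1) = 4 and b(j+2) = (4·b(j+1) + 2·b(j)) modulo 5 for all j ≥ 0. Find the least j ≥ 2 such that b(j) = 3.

3

b(0) = 2, b(1) = 4, b(2) = 0, b(3) = 3, b(4) = 2, b(5) = 4.
Since (b(4), b(5)) = (b(0), b(1)) = (2, 4) (two consecutive terms determine the rest), the sequence is periodic with period 4.
The value 3 first appears (with j ≥ 2) at b(3).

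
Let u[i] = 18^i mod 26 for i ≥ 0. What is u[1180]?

Listing terms: u[0] = 1; u[1] = 18; u[2] = 12; u[3] = 8; u[4] = 14; u[5] = 18.
Since u[5] = u[1] = 18, the sequence is eventually periodic: after a pre-period of length 1 it cycles with period 4.
For i ≥ 1, u[i] depends only on (i - 1) mod 4. (1180 - 1) mod 4 = 3, so u[1180] = u[4] = 14.

14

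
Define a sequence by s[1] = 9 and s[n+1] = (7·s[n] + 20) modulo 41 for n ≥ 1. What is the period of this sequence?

Computing terms: s[1] = 9,  s[2] = 1,  s[3] = 27,  s[4] = 4,  s[5] = 7,  s[6] = 28,  s[7] = 11,  s[8] = 15,  s[9] = 2,  s[10] = 34,  s[11] = 12,  s[12] = 22,  s[13] = 10,  s[14] = 8,  s[15] = 35,  s[16] = 19,  s[17] = 30,  s[18] = 25,  s[19] = 31,  s[20] = 32,  s[21] = 39,  s[22] = 6,  s[23] = 21,  s[24] = 3,  s[25] = 0,  s[26] = 20,  s[27] = 37,  s[28] = 33,  s[29] = 5,  s[30] = 14,  s[31] = 36,  s[32] = 26,  s[33] = 38,  s[34] = 40,  s[35] = 13,  s[36] = 29,  s[37] = 18,  s[38] = 23,  s[39] = 17,  s[40] = 16,  s[41] = 9.
Since s[41] = s[1] = 9, the sequence is periodic with period 40.

40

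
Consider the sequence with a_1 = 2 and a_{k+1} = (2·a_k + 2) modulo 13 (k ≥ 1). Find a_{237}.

We have a_1 = 2,  a_2 = 6,  a_3 = 1,  a_4 = 4,  a_5 = 10,  a_6 = 9,  a_7 = 7,  a_8 = 3,  a_9 = 8,  a_{10} = 5,  a_{11} = 12,  a_{12} = 0,  a_{13} = 2.
The sequence repeats with period 12.
(237 - 1) mod 12 = 8, so a_{237} = a_9 = 8.

8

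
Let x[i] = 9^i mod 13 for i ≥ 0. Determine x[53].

Computing terms: x[0] = 1,  x[1] = 9,  x[2] = 3,  x[3] = 1.
Since x[3] = x[0] = 1, the sequence is periodic with period 3.
(53 - 0) mod 3 = 2, so x[53] = x[2] = 3.

3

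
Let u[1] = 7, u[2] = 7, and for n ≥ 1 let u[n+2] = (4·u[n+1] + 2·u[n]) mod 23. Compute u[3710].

11

u[1] = 7,  u[2] = 7,  u[3] = 19,  u[4] = 21,  u[5] = 7,  u[6] = 1,  u[7] = 18,  u[8] = 5,  u[9] = 10,  u[10] = 4,  u[11] = 13,  u[12] = 14,  u[13] = 13,  u[14] = 11,  u[15] = 1,  u[16] = 3,  u[17] = 14,  u[18] = 16,  u[19] = 0,  u[20] = 9,  u[21] = 13,  u[22] = 1,  u[23] = 7,  u[24] = 7.
Since (u[23], u[24]) = (u[1], u[2]) = (7, 7) (two consecutive terms determine the rest), the sequence is periodic with period 22.
So u[3710] = u[1 + ((3710-1) mod 22)] = u[14] = 11.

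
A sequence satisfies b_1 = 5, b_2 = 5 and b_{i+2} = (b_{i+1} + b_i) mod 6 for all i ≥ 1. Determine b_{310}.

1

Listing terms: b_1 = 5; b_2 = 5; b_3 = 4; b_4 = 3; b_5 = 1; b_6 = 4; b_7 = 5; b_8 = 3; b_9 = 2; b_{10} = 5; b_{11} = 1; b_{12} = 0; b_{13} = 1; b_{14} = 1; b_{15} = 2; b_{16} = 3; b_{17} = 5; b_{18} = 2; b_{19} = 1; b_{20} = 3; b_{21} = 4; b_{22} = 1; b_{23} = 5; b_{24} = 0; b_{25} = 5; b_{26} = 5.
Since (b_{25}, b_{26}) = (b_1, b_2) = (5, 5) (two consecutive terms determine the rest), the sequence is periodic with period 24.
So b_{310} = b_{1 + ((310-1) mod 24)} = b_{22} = 1.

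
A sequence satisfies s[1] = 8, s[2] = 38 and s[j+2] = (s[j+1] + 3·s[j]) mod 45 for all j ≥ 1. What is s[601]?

Computing terms: s[1] = 8; s[2] = 38; s[3] = 17; s[4] = 41; s[5] = 2; s[6] = 35; s[7] = 41; s[8] = 11; s[9] = 44; s[10] = 32; s[11] = 29; s[12] = 35; s[13] = 32; s[14] = 2; s[15] = 8; s[16] = 14; s[17] = 38; s[18] = 35; s[19] = 14; s[20] = 29; s[21] = 26; s[22] = 23; s[23] = 11; s[24] = 35; s[25] = 23; s[26] = 38; s[27] = 17.
Since (s[26], s[27]) = (s[2], s[3]) = (38, 17) (two consecutive terms determine the rest), the sequence is eventually periodic: after a pre-period of length 1 it cycles with period 24.
For j ≥ 2, s[j] depends only on (j - 2) mod 24. (601 - 2) mod 24 = 23, so s[601] = s[25] = 23.

23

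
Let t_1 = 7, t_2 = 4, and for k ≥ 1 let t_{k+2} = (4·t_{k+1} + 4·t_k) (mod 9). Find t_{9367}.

1

Listing terms: t_1 = 7, t_2 = 4, t_3 = 8, t_4 = 3, t_5 = 8, t_6 = 8, t_7 = 1, t_8 = 0, t_9 = 4, t_{10} = 7, t_{11} = 8, t_{12} = 6, t_{13} = 2, t_{14} = 5, t_{15} = 1, t_{16} = 6, t_{17} = 1, t_{18} = 1, t_{19} = 8, t_{20} = 0, t_{21} = 5, t_{22} = 2, t_{23} = 1, t_{24} = 3, t_{25} = 7, t_{26} = 4.
The sequence repeats with period 24.
(9367 - 1) mod 24 = 6, so t_{9367} = t_7 = 1.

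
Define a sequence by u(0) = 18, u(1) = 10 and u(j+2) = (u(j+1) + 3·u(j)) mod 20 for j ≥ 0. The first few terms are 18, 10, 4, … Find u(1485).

Listing terms: u(0) = 18,  u(1) = 10,  u(2) = 4,  u(3) = 14,  u(4) = 6,  u(5) = 8,  u(6) = 6,  u(7) = 10,  u(8) = 8,  u(9) = 18,  u(10) = 2,  u(11) = 16,  u(12) = 2,  u(13) = 10,  u(14) = 16,  u(15) = 6,  u(16) = 14,  u(17) = 12,  u(18) = 14,  u(19) = 10,  u(20) = 12,  u(21) = 2,  u(22) = 18,  u(23) = 4,  u(24) = 18,  u(25) = 10.
Since (u(24), u(25)) = (u(0), u(1)) = (18, 10) (two consecutive terms determine the rest), the sequence is periodic with period 24.
So u(1485) = u(0 + ((1485-0) mod 24)) = u(21) = 2.

2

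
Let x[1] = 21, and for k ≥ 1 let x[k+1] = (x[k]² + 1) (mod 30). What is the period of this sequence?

6

Computing terms: x[1] = 21,  x[2] = 22,  x[3] = 5,  x[4] = 26,  x[5] = 17,  x[6] = 20,  x[7] = 11,  x[8] = 2,  x[9] = 5.
Since x[9] = x[3] = 5, the sequence is eventually periodic: after a pre-period of length 2 it cycles with period 6.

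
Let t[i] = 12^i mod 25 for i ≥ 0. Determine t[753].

22

Computing terms: t[0] = 1; t[1] = 12; t[2] = 19; t[3] = 3; t[4] = 11; t[5] = 7; t[6] = 9; t[7] = 8; t[8] = 21; t[9] = 2; t[10] = 24; t[11] = 13; t[12] = 6; t[13] = 22; t[14] = 14; t[15] = 18; t[16] = 16; t[17] = 17; t[18] = 4; t[19] = 23; t[20] = 1.
The sequence repeats with period 20.
So t[753] = t[0 + ((753-0) mod 20)] = t[13] = 22.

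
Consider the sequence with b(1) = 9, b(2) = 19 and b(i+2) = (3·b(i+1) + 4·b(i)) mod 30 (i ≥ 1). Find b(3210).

Listing terms: b(1) = 9, b(2) = 19, b(3) = 3, b(4) = 25, b(5) = 27, b(6) = 1, b(7) = 21, b(8) = 7, b(9) = 15, b(10) = 13, b(11) = 9, b(12) = 19.
The sequence repeats with period 10.
(3210 - 1) mod 10 = 9, so b(3210) = b(10) = 13.

13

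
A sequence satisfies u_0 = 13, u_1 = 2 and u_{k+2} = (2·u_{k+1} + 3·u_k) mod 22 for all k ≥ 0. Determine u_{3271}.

2

We have u_0 = 13; u_1 = 2; u_2 = 21; u_3 = 4; u_4 = 5; u_5 = 0; u_6 = 15; u_7 = 8; u_8 = 17; u_9 = 14; u_{10} = 13; u_{11} = 2.
The sequence repeats with period 10.
(3271 - 0) mod 10 = 1, so u_{3271} = u_1 = 2.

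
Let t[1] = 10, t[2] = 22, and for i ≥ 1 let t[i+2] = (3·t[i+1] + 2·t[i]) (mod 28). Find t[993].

6

Listing terms: t[1] = 10; t[2] = 22; t[3] = 2; t[4] = 22; t[5] = 14; t[6] = 2; t[7] = 6; t[8] = 22; t[9] = 22; t[10] = 26; t[11] = 10; t[12] = 26; t[13] = 14; t[14] = 10; t[15] = 2; t[16] = 26; t[17] = 26; t[18] = 18; t[19] = 22; t[20] = 18; t[21] = 14; t[22] = 22; t[23] = 10; t[24] = 18; t[25] = 18; t[26] = 6; t[27] = 26; t[28] = 6; t[29] = 14; t[30] = 26; t[31] = 22; t[32] = 6; t[33] = 6; t[34] = 2; t[35] = 18; t[36] = 2; t[37] = 14; t[38] = 18; t[39] = 26; t[40] = 2; t[41] = 2; t[42] = 10; t[43] = 6; t[44] = 10; t[45] = 14; t[46] = 6; t[47] = 18; t[48] = 10; t[49] = 10; t[50] = 22.
The sequence repeats with period 48.
(993 - 1) mod 48 = 32, so t[993] = t[33] = 6.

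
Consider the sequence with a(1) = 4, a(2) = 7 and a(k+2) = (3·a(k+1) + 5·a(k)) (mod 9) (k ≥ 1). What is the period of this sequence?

12

Listing terms: a(1) = 4; a(2) = 7; a(3) = 5; a(4) = 5; a(5) = 4; a(6) = 1; a(7) = 5; a(8) = 2; a(9) = 4; a(10) = 4; a(11) = 5; a(12) = 8; a(13) = 4; a(14) = 7.
Since (a(13), a(14)) = (a(1), a(2)) = (4, 7) (two consecutive terms determine the rest), the sequence is periodic with period 12.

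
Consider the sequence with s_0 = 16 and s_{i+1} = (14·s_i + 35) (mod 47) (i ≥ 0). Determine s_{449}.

s_0 = 16; s_1 = 24; s_2 = 42; s_3 = 12; s_4 = 15; s_5 = 10; s_6 = 34; s_7 = 41; s_8 = 45; s_9 = 7; s_{10} = 39; s_{11} = 17; s_{12} = 38; s_{13} = 3; s_{14} = 30; s_{15} = 32; s_{16} = 13; s_{17} = 29; s_{18} = 18; s_{19} = 5; s_{20} = 11; s_{21} = 1; s_{22} = 2; s_{23} = 16.
Since s_{23} = s_0 = 16, the sequence is periodic with period 23.
(449 - 0) mod 23 = 12, so s_{449} = s_{12} = 38.

38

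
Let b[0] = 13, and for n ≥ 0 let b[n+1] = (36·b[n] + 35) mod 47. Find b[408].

Computing terms: b[0] = 13,  b[1] = 33,  b[2] = 1,  b[3] = 24,  b[4] = 6,  b[5] = 16,  b[6] = 0,  b[7] = 35,  b[8] = 26,  b[9] = 31,  b[10] = 23,  b[11] = 17,  b[12] = 36,  b[13] = 15,  b[14] = 11,  b[15] = 8,  b[16] = 41,  b[17] = 7,  b[18] = 5,  b[19] = 27,  b[20] = 20,  b[21] = 3,  b[22] = 2,  b[23] = 13.
Since b[23] = b[0] = 13, the sequence is periodic with period 23.
So b[408] = b[0 + ((408-0) mod 23)] = b[17] = 7.

7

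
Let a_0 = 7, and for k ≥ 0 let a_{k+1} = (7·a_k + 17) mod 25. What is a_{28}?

7

a_0 = 7; a_1 = 16; a_2 = 4; a_3 = 20; a_4 = 7.
Since a_4 = a_0 = 7, the sequence is periodic with period 4.
(28 - 0) mod 4 = 0, so a_{28} = a_0 = 7.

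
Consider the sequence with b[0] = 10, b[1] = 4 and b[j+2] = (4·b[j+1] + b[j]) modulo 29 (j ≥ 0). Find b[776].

11

Listing terms: b[0] = 10; b[1] = 4; b[2] = 26; b[3] = 21; b[4] = 23; b[5] = 26; b[6] = 11; b[7] = 12; b[8] = 1; b[9] = 16; b[10] = 7; b[11] = 15; b[12] = 9; b[13] = 22; b[14] = 10; b[15] = 4.
Since (b[14], b[15]) = (b[0], b[1]) = (10, 4) (two consecutive terms determine the rest), the sequence is periodic with period 14.
(776 - 0) mod 14 = 6, so b[776] = b[6] = 11.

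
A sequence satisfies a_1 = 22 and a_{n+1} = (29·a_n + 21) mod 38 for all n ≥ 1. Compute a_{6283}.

Listing terms: a_1 = 22; a_2 = 13; a_3 = 18; a_4 = 11; a_5 = 36; a_6 = 1; a_7 = 12; a_8 = 27; a_9 = 6; a_{10} = 5; a_{11} = 14; a_{12} = 9; a_{13} = 16; a_{14} = 29; a_{15} = 26; a_{16} = 15; a_{17} = 0; a_{18} = 21; a_{19} = 22.
Since a_{19} = a_1 = 22, the sequence is periodic with period 18.
So a_{6283} = a_{1 + ((6283-1) mod 18)} = a_1 = 22.

22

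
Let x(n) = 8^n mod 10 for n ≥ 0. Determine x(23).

2

Computing terms: x(0) = 1; x(1) = 8; x(2) = 4; x(3) = 2; x(4) = 6; x(5) = 8.
Since x(5) = x(1) = 8, the sequence is eventually periodic: after a pre-period of length 1 it cycles with period 4.
For n ≥ 1, x(n) depends only on (n - 1) mod 4. (23 - 1) mod 4 = 2, so x(23) = x(3) = 2.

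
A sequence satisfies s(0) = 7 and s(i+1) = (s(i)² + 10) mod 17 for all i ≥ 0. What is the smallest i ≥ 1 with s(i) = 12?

3

Listing terms: s(0) = 7,  s(1) = 8,  s(2) = 6,  s(3) = 12,  s(4) = 1,  s(5) = 11,  s(6) = 12.
Since s(6) = s(3) = 12, the sequence is eventually periodic: after a pre-period of length 3 it cycles with period 3.
The value 12 first appears (with i ≥ 1) at s(3).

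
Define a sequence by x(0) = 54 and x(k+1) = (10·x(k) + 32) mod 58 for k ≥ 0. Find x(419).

8

Listing terms: x(0) = 54, x(1) = 50, x(2) = 10, x(3) = 16, x(4) = 18, x(5) = 38, x(6) = 6, x(7) = 34, x(8) = 24, x(9) = 40, x(10) = 26, x(11) = 2, x(12) = 52, x(13) = 30, x(14) = 42, x(15) = 46, x(16) = 28, x(17) = 22, x(18) = 20, x(19) = 0, x(20) = 32, x(21) = 4, x(22) = 14, x(23) = 56, x(24) = 12, x(25) = 36, x(26) = 44, x(27) = 8, x(28) = 54.
The sequence repeats with period 28.
(419 - 0) mod 28 = 27, so x(419) = x(27) = 8.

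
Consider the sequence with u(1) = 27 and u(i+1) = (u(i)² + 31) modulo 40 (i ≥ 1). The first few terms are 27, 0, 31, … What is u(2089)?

We have u(1) = 27; u(2) = 0; u(3) = 31; u(4) = 32; u(5) = 15; u(6) = 16; u(7) = 7; u(8) = 0.
Since u(8) = u(2) = 0, the sequence is eventually periodic: after a pre-period of length 1 it cycles with period 6.
For i ≥ 2, u(i) depends only on (i - 2) mod 6. (2089 - 2) mod 6 = 5, so u(2089) = u(7) = 7.

7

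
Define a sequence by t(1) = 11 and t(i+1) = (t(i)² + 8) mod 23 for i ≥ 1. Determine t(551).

12

t(1) = 11; t(2) = 14; t(3) = 20; t(4) = 17; t(5) = 21; t(6) = 12; t(7) = 14.
Since t(7) = t(2) = 14, the sequence is eventually periodic: after a pre-period of length 1 it cycles with period 5.
For i ≥ 2, t(i) depends only on (i - 2) mod 5. (551 - 2) mod 5 = 4, so t(551) = t(6) = 12.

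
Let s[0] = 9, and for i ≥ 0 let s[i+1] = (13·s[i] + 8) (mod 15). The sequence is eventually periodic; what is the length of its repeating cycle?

12

We have s[0] = 9, s[1] = 5, s[2] = 13, s[3] = 12, s[4] = 14, s[5] = 10, s[6] = 3, s[7] = 2, s[8] = 4, s[9] = 0, s[10] = 8, s[11] = 7, s[12] = 9.
Since s[12] = s[0] = 9, the sequence is periodic with period 12.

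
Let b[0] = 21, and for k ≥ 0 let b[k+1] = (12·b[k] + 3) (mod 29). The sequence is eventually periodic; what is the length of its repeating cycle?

4

b[0] = 21,  b[1] = 23,  b[2] = 18,  b[3] = 16,  b[4] = 21.
Since b[4] = b[0] = 21, the sequence is periodic with period 4.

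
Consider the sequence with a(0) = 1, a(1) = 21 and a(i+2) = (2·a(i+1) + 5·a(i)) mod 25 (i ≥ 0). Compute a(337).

a(0) = 1,  a(1) = 21,  a(2) = 22,  a(3) = 24,  a(4) = 8,  a(5) = 11,  a(6) = 12,  a(7) = 4,  a(8) = 18,  a(9) = 6,  a(10) = 2,  a(11) = 9,  a(12) = 3,  a(13) = 1,  a(14) = 17,  a(15) = 14,  a(16) = 13,  a(17) = 21,  a(18) = 7,  a(19) = 19,  a(20) = 23,  a(21) = 16,  a(22) = 22,  a(23) = 24.
Since (a(22), a(23)) = (a(2), a(3)) = (22, 24) (two consecutive terms determine the rest), the sequence is eventually periodic: after a pre-period of length 2 it cycles with period 20.
For i ≥ 2, a(i) depends only on (i - 2) mod 20. (337 - 2) mod 20 = 15, so a(337) = a(17) = 21.

21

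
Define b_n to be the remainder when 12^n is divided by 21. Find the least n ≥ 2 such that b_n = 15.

Listing terms: b_1 = 12,  b_2 = 18,  b_3 = 6,  b_4 = 9,  b_5 = 3,  b_6 = 15,  b_7 = 12.
The sequence repeats with period 6.
The value 15 first appears (with n ≥ 2) at b_6.

6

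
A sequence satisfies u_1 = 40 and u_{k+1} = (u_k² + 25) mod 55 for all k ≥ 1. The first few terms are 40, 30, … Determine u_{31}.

Computing terms: u_1 = 40; u_2 = 30; u_3 = 45; u_4 = 15; u_5 = 30.
Since u_5 = u_2 = 30, the sequence is eventually periodic: after a pre-period of length 1 it cycles with period 3.
For k ≥ 2, u_k depends only on (k - 2) mod 3. (31 - 2) mod 3 = 2, so u_{31} = u_4 = 15.

15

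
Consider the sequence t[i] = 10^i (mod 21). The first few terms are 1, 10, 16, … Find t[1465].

Computing terms: t[0] = 1,  t[1] = 10,  t[2] = 16,  t[3] = 13,  t[4] = 4,  t[5] = 19,  t[6] = 1.
The sequence repeats with period 6.
(1465 - 0) mod 6 = 1, so t[1465] = t[1] = 10.

10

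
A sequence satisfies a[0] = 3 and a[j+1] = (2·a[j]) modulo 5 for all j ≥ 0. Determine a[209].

We have a[0] = 3; a[1] = 1; a[2] = 2; a[3] = 4; a[4] = 3.
The sequence repeats with period 4.
So a[209] = a[0 + ((209-0) mod 4)] = a[1] = 1.

1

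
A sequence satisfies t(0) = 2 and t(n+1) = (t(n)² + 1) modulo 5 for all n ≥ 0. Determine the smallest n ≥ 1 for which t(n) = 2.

Listing terms: t(0) = 2; t(1) = 0; t(2) = 1; t(3) = 2.
Since t(3) = t(0) = 2, the sequence is periodic with period 3.
The value 2 next appears (with n ≥ 1) at t(3).

3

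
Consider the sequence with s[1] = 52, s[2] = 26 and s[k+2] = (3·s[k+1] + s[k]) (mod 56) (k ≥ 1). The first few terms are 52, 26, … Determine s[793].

4

Computing terms: s[1] = 52,  s[2] = 26,  s[3] = 18,  s[4] = 24,  s[5] = 34,  s[6] = 14,  s[7] = 20,  s[8] = 18,  s[9] = 18,  s[10] = 16,  s[11] = 10,  s[12] = 46,  s[13] = 36,  s[14] = 42,  s[15] = 50,  s[16] = 24,  s[17] = 10,  s[18] = 54,  s[19] = 4,  s[20] = 10,  s[21] = 34,  s[22] = 0,  s[23] = 34,  s[24] = 46,  s[25] = 4,  s[26] = 2,  s[27] = 10,  s[28] = 32,  s[29] = 50,  s[30] = 14,  s[31] = 36,  s[32] = 10,  s[33] = 10,  s[34] = 40,  s[35] = 18,  s[36] = 38,  s[37] = 20,  s[38] = 42,  s[39] = 34,  s[40] = 32,  s[41] = 18,  s[42] = 30,  s[43] = 52,  s[44] = 18,  s[45] = 50,  s[46] = 0,  s[47] = 50,  s[48] = 38,  s[49] = 52,  s[50] = 26.
The sequence repeats with period 48.
So s[793] = s[1 + ((793-1) mod 48)] = s[25] = 4.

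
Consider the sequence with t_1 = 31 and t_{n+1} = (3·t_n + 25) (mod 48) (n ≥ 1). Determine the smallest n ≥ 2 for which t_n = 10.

4

t_1 = 31,  t_2 = 22,  t_3 = 43,  t_4 = 10,  t_5 = 7,  t_6 = 46,  t_7 = 19,  t_8 = 34,  t_9 = 31.
Since t_9 = t_1 = 31, the sequence is periodic with period 8.
The value 10 first appears (with n ≥ 2) at t_4.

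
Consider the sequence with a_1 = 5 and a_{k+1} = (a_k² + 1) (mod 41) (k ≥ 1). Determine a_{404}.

Listing terms: a_1 = 5,  a_2 = 26,  a_3 = 21,  a_4 = 32,  a_5 = 0,  a_6 = 1,  a_7 = 2,  a_8 = 5.
Since a_8 = a_1 = 5, the sequence is periodic with period 7.
So a_{404} = a_{1 + ((404-1) mod 7)} = a_5 = 0.

0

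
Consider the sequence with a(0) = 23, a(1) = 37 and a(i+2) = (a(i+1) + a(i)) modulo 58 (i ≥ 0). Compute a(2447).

34

We have a(0) = 23, a(1) = 37, a(2) = 2, a(3) = 39, a(4) = 41, a(5) = 22, a(6) = 5, a(7) = 27, a(8) = 32, a(9) = 1, a(10) = 33, a(11) = 34, a(12) = 9, a(13) = 43, a(14) = 52, a(15) = 37, a(16) = 31, a(17) = 10, a(18) = 41, a(19) = 51, a(20) = 34, a(21) = 27, a(22) = 3, a(23) = 30, a(24) = 33, a(25) = 5, a(26) = 38, a(27) = 43, a(28) = 23, a(29) = 8, a(30) = 31, a(31) = 39, a(32) = 12, a(33) = 51, a(34) = 5, a(35) = 56, a(36) = 3, a(37) = 1, a(38) = 4, a(39) = 5, a(40) = 9, a(41) = 14, a(42) = 23, a(43) = 37.
Since (a(42), a(43)) = (a(0), a(1)) = (23, 37) (two consecutive terms determine the rest), the sequence is periodic with period 42.
(2447 - 0) mod 42 = 11, so a(2447) = a(11) = 34.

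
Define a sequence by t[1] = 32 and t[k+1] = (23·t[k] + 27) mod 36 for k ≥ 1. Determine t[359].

20

t[1] = 32; t[2] = 7; t[3] = 8; t[4] = 31; t[5] = 20; t[6] = 19; t[7] = 32.
Since t[7] = t[1] = 32, the sequence is periodic with period 6.
So t[359] = t[1 + ((359-1) mod 6)] = t[5] = 20.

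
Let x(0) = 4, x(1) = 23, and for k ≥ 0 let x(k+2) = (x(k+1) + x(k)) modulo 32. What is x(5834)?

Computing terms: x(0) = 4,  x(1) = 23,  x(2) = 27,  x(3) = 18,  x(4) = 13,  x(5) = 31,  x(6) = 12,  x(7) = 11,  x(8) = 23,  x(9) = 2,  x(10) = 25,  x(11) = 27,  x(12) = 20,  x(13) = 15,  x(14) = 3,  x(15) = 18,  x(16) = 21,  x(17) = 7,  x(18) = 28,  x(19) = 3,  x(20) = 31,  x(21) = 2,  x(22) = 1,  x(23) = 3,  x(24) = 4,  x(25) = 7,  x(26) = 11,  x(27) = 18,  x(28) = 29,  x(29) = 15,  x(30) = 12,  x(31) = 27,  x(32) = 7,  x(33) = 2,  x(34) = 9,  x(35) = 11,  x(36) = 20,  x(37) = 31,  x(38) = 19,  x(39) = 18,  x(40) = 5,  x(41) = 23,  x(42) = 28,  x(43) = 19,  x(44) = 15,  x(45) = 2,  x(46) = 17,  x(47) = 19,  x(48) = 4,  x(49) = 23.
Since (x(48), x(49)) = (x(0), x(1)) = (4, 23) (two consecutive terms determine the rest), the sequence is periodic with period 48.
(5834 - 0) mod 48 = 26, so x(5834) = x(26) = 11.

11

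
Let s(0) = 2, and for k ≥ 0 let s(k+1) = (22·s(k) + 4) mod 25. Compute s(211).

4

s(0) = 2,  s(1) = 23,  s(2) = 10,  s(3) = 24,  s(4) = 7,  s(5) = 8,  s(6) = 5,  s(7) = 14,  s(8) = 12,  s(9) = 18,  s(10) = 0,  s(11) = 4,  s(12) = 17,  s(13) = 3,  s(14) = 20,  s(15) = 19,  s(16) = 22,  s(17) = 13,  s(18) = 15,  s(19) = 9,  s(20) = 2.
Since s(20) = s(0) = 2, the sequence is periodic with period 20.
(211 - 0) mod 20 = 11, so s(211) = s(11) = 4.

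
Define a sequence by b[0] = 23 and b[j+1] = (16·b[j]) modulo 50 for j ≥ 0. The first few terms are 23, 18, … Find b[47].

38

Computing terms: b[0] = 23; b[1] = 18; b[2] = 38; b[3] = 8; b[4] = 28; b[5] = 48; b[6] = 18.
Since b[6] = b[1] = 18, the sequence is eventually periodic: after a pre-period of length 1 it cycles with period 5.
For j ≥ 1, b[j] depends only on (j - 1) mod 5. (47 - 1) mod 5 = 1, so b[47] = b[2] = 38.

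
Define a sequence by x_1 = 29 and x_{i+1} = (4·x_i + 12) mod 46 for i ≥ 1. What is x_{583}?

We have x_1 = 29,  x_2 = 36,  x_3 = 18,  x_4 = 38,  x_5 = 26,  x_6 = 24,  x_7 = 16,  x_8 = 30,  x_9 = 40,  x_{10} = 34,  x_{11} = 10,  x_{12} = 6,  x_{13} = 36.
Since x_{13} = x_2 = 36, the sequence is eventually periodic: after a pre-period of length 1 it cycles with period 11.
For i ≥ 2, x_i depends only on (i - 2) mod 11. (583 - 2) mod 11 = 9, so x_{583} = x_{11} = 10.

10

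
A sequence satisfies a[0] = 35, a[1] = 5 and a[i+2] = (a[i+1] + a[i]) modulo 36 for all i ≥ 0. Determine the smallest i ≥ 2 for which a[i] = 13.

4

a[0] = 35, a[1] = 5, a[2] = 4, a[3] = 9, a[4] = 13, a[5] = 22, a[6] = 35, a[7] = 21, a[8] = 20, a[9] = 5, a[10] = 25, a[11] = 30, a[12] = 19, a[13] = 13, a[14] = 32, a[15] = 9, a[16] = 5, a[17] = 14, a[18] = 19, a[19] = 33, a[20] = 16, a[21] = 13, a[22] = 29, a[23] = 6, a[24] = 35, a[25] = 5.
Since (a[24], a[25]) = (a[0], a[1]) = (35, 5) (two consecutive terms determine the rest), the sequence is periodic with period 24.
The value 13 first appears (with i ≥ 2) at a[4].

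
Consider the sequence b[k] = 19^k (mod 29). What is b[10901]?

11

Listing terms: b[0] = 1, b[1] = 19, b[2] = 13, b[3] = 15, b[4] = 24, b[5] = 21, b[6] = 22, b[7] = 12, b[8] = 25, b[9] = 11, b[10] = 6, b[11] = 27, b[12] = 20, b[13] = 3, b[14] = 28, b[15] = 10, b[16] = 16, b[17] = 14, b[18] = 5, b[19] = 8, b[20] = 7, b[21] = 17, b[22] = 4, b[23] = 18, b[24] = 23, b[25] = 2, b[26] = 9, b[27] = 26, b[28] = 1.
Since b[28] = b[0] = 1, the sequence is periodic with period 28.
So b[10901] = b[0 + ((10901-0) mod 28)] = b[9] = 11.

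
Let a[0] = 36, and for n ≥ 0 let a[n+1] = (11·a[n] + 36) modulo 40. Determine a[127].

8

Listing terms: a[0] = 36; a[1] = 32; a[2] = 28; a[3] = 24; a[4] = 20; a[5] = 16; a[6] = 12; a[7] = 8; a[8] = 4; a[9] = 0; a[10] = 36.
The sequence repeats with period 10.
So a[127] = a[0 + ((127-0) mod 10)] = a[7] = 8.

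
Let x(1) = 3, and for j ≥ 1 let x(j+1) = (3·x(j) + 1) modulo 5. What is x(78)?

0

x(1) = 3; x(2) = 0; x(3) = 1; x(4) = 4; x(5) = 3.
The sequence repeats with period 4.
(78 - 1) mod 4 = 1, so x(78) = x(2) = 0.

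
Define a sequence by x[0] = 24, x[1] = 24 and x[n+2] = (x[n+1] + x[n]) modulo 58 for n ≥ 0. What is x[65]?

44

Computing terms: x[0] = 24,  x[1] = 24,  x[2] = 48,  x[3] = 14,  x[4] = 4,  x[5] = 18,  x[6] = 22,  x[7] = 40,  x[8] = 4,  x[9] = 44,  x[10] = 48,  x[11] = 34,  x[12] = 24,  x[13] = 0,  x[14] = 24,  x[15] = 24.
Since (x[14], x[15]) = (x[0], x[1]) = (24, 24) (two consecutive terms determine the rest), the sequence is periodic with period 14.
So x[65] = x[0 + ((65-0) mod 14)] = x[9] = 44.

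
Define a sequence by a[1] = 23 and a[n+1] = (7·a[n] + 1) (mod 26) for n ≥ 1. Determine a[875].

Computing terms: a[1] = 23, a[2] = 6, a[3] = 17, a[4] = 16, a[5] = 9, a[6] = 12, a[7] = 7, a[8] = 24, a[9] = 13, a[10] = 14, a[11] = 21, a[12] = 18, a[13] = 23.
Since a[13] = a[1] = 23, the sequence is periodic with period 12.
So a[875] = a[1 + ((875-1) mod 12)] = a[11] = 21.

21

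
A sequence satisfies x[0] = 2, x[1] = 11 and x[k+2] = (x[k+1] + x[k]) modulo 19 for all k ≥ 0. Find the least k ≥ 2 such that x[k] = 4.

5

Listing terms: x[0] = 2; x[1] = 11; x[2] = 13; x[3] = 5; x[4] = 18; x[5] = 4; x[6] = 3; x[7] = 7; x[8] = 10; x[9] = 17; x[10] = 8; x[11] = 6; x[12] = 14; x[13] = 1; x[14] = 15; x[15] = 16; x[16] = 12; x[17] = 9; x[18] = 2; x[19] = 11.
The sequence repeats with period 18.
The value 4 first appears (with k ≥ 2) at x[5].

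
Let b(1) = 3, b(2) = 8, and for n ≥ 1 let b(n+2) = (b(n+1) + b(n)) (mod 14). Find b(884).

12

Computing terms: b(1) = 3,  b(2) = 8,  b(3) = 11,  b(4) = 5,  b(5) = 2,  b(6) = 7,  b(7) = 9,  b(8) = 2,  b(9) = 11,  b(10) = 13,  b(11) = 10,  b(12) = 9,  b(13) = 5,  b(14) = 0,  b(15) = 5,  b(16) = 5,  b(17) = 10,  b(18) = 1,  b(19) = 11,  b(20) = 12,  b(21) = 9,  b(22) = 7,  b(23) = 2,  b(24) = 9,  b(25) = 11,  b(26) = 6,  b(27) = 3,  b(28) = 9,  b(29) = 12,  b(30) = 7,  b(31) = 5,  b(32) = 12,  b(33) = 3,  b(34) = 1,  b(35) = 4,  b(36) = 5,  b(37) = 9,  b(38) = 0,  b(39) = 9,  b(40) = 9,  b(41) = 4,  b(42) = 13,  b(43) = 3,  b(44) = 2,  b(45) = 5,  b(46) = 7,  b(47) = 12,  b(48) = 5,  b(49) = 3,  b(50) = 8.
The sequence repeats with period 48.
So b(884) = b(1 + ((884-1) mod 48)) = b(20) = 12.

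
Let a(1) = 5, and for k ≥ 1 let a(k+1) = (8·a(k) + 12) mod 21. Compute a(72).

Listing terms: a(1) = 5,  a(2) = 10,  a(3) = 8,  a(4) = 13,  a(5) = 11,  a(6) = 16,  a(7) = 14,  a(8) = 19,  a(9) = 17,  a(10) = 1,  a(11) = 20,  a(12) = 4,  a(13) = 2,  a(14) = 7,  a(15) = 5.
Since a(15) = a(1) = 5, the sequence is periodic with period 14.
(72 - 1) mod 14 = 1, so a(72) = a(2) = 10.

10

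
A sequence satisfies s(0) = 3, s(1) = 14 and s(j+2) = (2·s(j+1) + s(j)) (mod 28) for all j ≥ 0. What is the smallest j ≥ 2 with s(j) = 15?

s(0) = 3,  s(1) = 14,  s(2) = 3,  s(3) = 20,  s(4) = 15,  s(5) = 22,  s(6) = 3,  s(7) = 0,  s(8) = 3,  s(9) = 6,  s(10) = 15,  s(11) = 8,  s(12) = 3,  s(13) = 14.
The sequence repeats with period 12.
The value 15 first appears (with j ≥ 2) at s(4).

4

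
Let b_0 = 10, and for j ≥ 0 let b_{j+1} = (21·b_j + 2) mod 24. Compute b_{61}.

Listing terms: b_0 = 10,  b_1 = 20,  b_2 = 14,  b_3 = 8,  b_4 = 2,  b_5 = 20.
Since b_5 = b_1 = 20, the sequence is eventually periodic: after a pre-period of length 1 it cycles with period 4.
For j ≥ 1, b_j depends only on (j - 1) mod 4. (61 - 1) mod 4 = 0, so b_{61} = b_1 = 20.

20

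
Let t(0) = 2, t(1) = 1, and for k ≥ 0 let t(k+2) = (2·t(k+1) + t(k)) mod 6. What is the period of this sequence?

t(0) = 2,  t(1) = 1,  t(2) = 4,  t(3) = 3,  t(4) = 4,  t(5) = 5,  t(6) = 2,  t(7) = 3,  t(8) = 2,  t(9) = 1.
Since (t(8), t(9)) = (t(0), t(1)) = (2, 1) (two consecutive terms determine the rest), the sequence is periodic with period 8.

8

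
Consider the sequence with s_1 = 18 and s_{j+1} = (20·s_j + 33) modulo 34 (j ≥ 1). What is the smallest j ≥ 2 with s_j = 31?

Computing terms: s_1 = 18,  s_2 = 19,  s_3 = 5,  s_4 = 31,  s_5 = 7,  s_6 = 3,  s_7 = 25,  s_8 = 23,  s_9 = 17,  s_{10} = 33,  s_{11} = 13,  s_{12} = 21,  s_{13} = 11,  s_{14} = 15,  s_{15} = 27,  s_{16} = 29,  s_{17} = 1,  s_{18} = 19.
Since s_{18} = s_2 = 19, the sequence is eventually periodic: after a pre-period of length 1 it cycles with period 16.
The value 31 first appears (with j ≥ 2) at s_4.

4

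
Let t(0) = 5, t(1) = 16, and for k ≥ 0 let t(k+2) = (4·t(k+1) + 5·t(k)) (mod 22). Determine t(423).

t(0) = 5; t(1) = 16; t(2) = 1; t(3) = 18; t(4) = 11; t(5) = 2; t(6) = 19; t(7) = 20; t(8) = 21; t(9) = 8; t(10) = 5; t(11) = 16.
Since (t(10), t(11)) = (t(0), t(1)) = (5, 16) (two consecutive terms determine the rest), the sequence is periodic with period 10.
(423 - 0) mod 10 = 3, so t(423) = t(3) = 18.

18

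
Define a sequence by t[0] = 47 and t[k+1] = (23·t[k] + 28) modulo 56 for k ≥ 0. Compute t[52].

31

Computing terms: t[0] = 47; t[1] = 45; t[2] = 55; t[3] = 5; t[4] = 31; t[5] = 13; t[6] = 47.
Since t[6] = t[0] = 47, the sequence is periodic with period 6.
(52 - 0) mod 6 = 4, so t[52] = t[4] = 31.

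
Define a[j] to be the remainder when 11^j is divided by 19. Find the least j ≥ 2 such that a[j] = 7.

2

Listing terms: a[1] = 11, a[2] = 7, a[3] = 1, a[4] = 11.
Since a[4] = a[1] = 11, the sequence is periodic with period 3.
The value 7 first appears (with j ≥ 2) at a[2].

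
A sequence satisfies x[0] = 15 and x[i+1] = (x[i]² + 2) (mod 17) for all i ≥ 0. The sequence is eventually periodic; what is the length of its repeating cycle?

4

We have x[0] = 15,  x[1] = 6,  x[2] = 4,  x[3] = 1,  x[4] = 3,  x[5] = 11,  x[6] = 4.
Since x[6] = x[2] = 4, the sequence is eventually periodic: after a pre-period of length 2 it cycles with period 4.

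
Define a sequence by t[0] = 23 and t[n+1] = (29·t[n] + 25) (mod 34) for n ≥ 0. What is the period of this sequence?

Listing terms: t[0] = 23,  t[1] = 12,  t[2] = 33,  t[3] = 30,  t[4] = 11,  t[5] = 4,  t[6] = 5,  t[7] = 0,  t[8] = 25,  t[9] = 2,  t[10] = 15,  t[11] = 18,  t[12] = 3,  t[13] = 10,  t[14] = 9,  t[15] = 14,  t[16] = 23.
The sequence repeats with period 16.

16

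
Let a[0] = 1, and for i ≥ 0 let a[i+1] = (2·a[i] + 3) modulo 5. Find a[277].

We have a[0] = 1, a[1] = 0, a[2] = 3, a[3] = 4, a[4] = 1.
The sequence repeats with period 4.
So a[277] = a[0 + ((277-0) mod 4)] = a[1] = 0.

0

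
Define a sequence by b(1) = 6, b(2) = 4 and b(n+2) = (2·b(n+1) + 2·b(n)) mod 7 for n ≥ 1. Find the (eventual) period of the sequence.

We have b(1) = 6; b(2) = 4; b(3) = 6; b(4) = 6; b(5) = 3; b(6) = 4; b(7) = 0; b(8) = 1; b(9) = 2; b(10) = 6; b(11) = 2; b(12) = 2; b(13) = 1; b(14) = 6; b(15) = 0; b(16) = 5; b(17) = 3; b(18) = 2; b(19) = 3; b(20) = 3; b(21) = 5; b(22) = 2; b(23) = 0; b(24) = 4; b(25) = 1; b(26) = 3; b(27) = 1; b(28) = 1; b(29) = 4; b(30) = 3; b(31) = 0; b(32) = 6; b(33) = 5; b(34) = 1; b(35) = 5; b(36) = 5; b(37) = 6; b(38) = 1; b(39) = 0; b(40) = 2; b(41) = 4; b(42) = 5; b(43) = 4; b(44) = 4; b(45) = 2; b(46) = 5; b(47) = 0; b(48) = 3; b(49) = 6; b(50) = 4.
The sequence repeats with period 48.

48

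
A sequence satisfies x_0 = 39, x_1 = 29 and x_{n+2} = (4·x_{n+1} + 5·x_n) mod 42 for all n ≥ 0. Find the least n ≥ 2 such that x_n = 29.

Listing terms: x_0 = 39; x_1 = 29; x_2 = 17; x_3 = 3; x_4 = 13; x_5 = 25; x_6 = 39; x_7 = 29.
Since (x_6, x_7) = (x_0, x_1) = (39, 29) (two consecutive terms determine the rest), the sequence is periodic with period 6.
The value 29 next appears (with n ≥ 2) at x_7.

7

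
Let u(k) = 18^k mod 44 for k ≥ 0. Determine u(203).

24

We have u(0) = 1; u(1) = 18; u(2) = 16; u(3) = 24; u(4) = 36; u(5) = 32; u(6) = 4; u(7) = 28; u(8) = 20; u(9) = 8; u(10) = 12; u(11) = 40; u(12) = 16.
Since u(12) = u(2) = 16, the sequence is eventually periodic: after a pre-period of length 2 it cycles with period 10.
For k ≥ 2, u(k) depends only on (k - 2) mod 10. (203 - 2) mod 10 = 1, so u(203) = u(3) = 24.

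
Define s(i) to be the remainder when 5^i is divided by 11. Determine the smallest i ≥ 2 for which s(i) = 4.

3

Computing terms: s(1) = 5,  s(2) = 3,  s(3) = 4,  s(4) = 9,  s(5) = 1,  s(6) = 5.
The sequence repeats with period 5.
The value 4 first appears (with i ≥ 2) at s(3).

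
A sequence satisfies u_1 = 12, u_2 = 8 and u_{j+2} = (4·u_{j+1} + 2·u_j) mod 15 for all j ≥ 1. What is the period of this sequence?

12

Listing terms: u_1 = 12; u_2 = 8; u_3 = 11; u_4 = 0; u_5 = 7; u_6 = 13; u_7 = 6; u_8 = 5; u_9 = 2; u_{10} = 3; u_{11} = 1; u_{12} = 10; u_{13} = 12; u_{14} = 8.
Since (u_{13}, u_{14}) = (u_1, u_2) = (12, 8) (two consecutive terms determine the rest), the sequence is periodic with period 12.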